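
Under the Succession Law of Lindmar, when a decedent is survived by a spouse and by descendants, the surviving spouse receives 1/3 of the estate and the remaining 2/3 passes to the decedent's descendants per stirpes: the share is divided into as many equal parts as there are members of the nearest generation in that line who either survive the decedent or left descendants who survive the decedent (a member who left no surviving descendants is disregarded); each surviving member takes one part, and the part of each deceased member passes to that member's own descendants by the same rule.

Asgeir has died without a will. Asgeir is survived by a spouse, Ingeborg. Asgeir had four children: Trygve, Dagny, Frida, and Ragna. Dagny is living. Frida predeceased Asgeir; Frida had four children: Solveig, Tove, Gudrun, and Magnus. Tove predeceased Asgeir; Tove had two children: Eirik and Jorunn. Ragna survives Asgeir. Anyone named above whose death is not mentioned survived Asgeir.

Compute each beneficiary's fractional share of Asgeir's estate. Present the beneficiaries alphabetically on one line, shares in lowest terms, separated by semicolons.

Dagny 1/6; Eirik 1/48; Gudrun 1/24; Ingeborg 1/3; Jorunn 1/48; Magnus 1/24; Ragna 1/6; Solveig 1/24; Trygve 1/6

Ingeborg, as surviving spouse, takes 1/3.
The remaining 2/3 passes to Asgeir's descendants per stirpes.
The 2/3 is divided into 4 equal shares of 1/6 among Trygve, Dagny, Frida, Ragna.
Trygve is living and takes 1/6.
Dagny is living and takes 1/6.
Frida predeceased; the 1/6 allotted to Frida's branch passes to Frida's issue by representation.
The 1/6 is divided into 4 equal shares of 1/24 among Solveig, Tove, Gudrun, Magnus.
Solveig is living and takes 1/24.
Tove predeceased; the 1/24 allotted to Tove's branch passes to Tove's issue by representation.
The 1/24 is divided into 2 equal shares of 1/48 among Eirik, Jorunn.
Eirik is living and takes 1/48.
Jorunn is living and takes 1/48.
Gudrun is living and takes 1/24.
Magnus is living and takes 1/24.
Ragna is living and takes 1/6.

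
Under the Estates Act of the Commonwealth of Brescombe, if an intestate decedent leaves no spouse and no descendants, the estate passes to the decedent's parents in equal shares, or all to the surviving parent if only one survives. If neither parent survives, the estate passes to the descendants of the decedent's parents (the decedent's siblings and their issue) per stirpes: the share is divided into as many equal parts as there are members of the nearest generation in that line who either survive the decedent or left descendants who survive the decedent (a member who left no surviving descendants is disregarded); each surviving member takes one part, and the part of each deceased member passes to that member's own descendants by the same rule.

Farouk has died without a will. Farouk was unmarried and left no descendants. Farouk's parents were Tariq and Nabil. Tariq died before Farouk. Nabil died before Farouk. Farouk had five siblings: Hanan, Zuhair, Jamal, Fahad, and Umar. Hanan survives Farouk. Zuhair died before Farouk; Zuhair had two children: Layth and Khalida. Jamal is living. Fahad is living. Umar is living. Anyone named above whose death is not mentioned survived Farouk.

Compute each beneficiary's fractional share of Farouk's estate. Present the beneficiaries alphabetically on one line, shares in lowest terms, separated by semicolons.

Fahad 1/5; Hanan 1/5; Jamal 1/5; Khalida 1/10; Layth 1/10; Umar 1/5

Neither parent survives and there are no descendants, so the estate passes to Farouk's siblings and their issue per stirpes.
The estate is divided into 5 equal shares of 1/5 among Hanan, Zuhair, Jamal, Fahad, Umar.
Hanan is living and takes 1/5.
Zuhair predeceased; the 1/5 allotted to Zuhair's branch passes to Zuhair's issue by representation.
The 1/5 is divided into 2 equal shares of 1/10 among Layth, Khalida.
Layth is living and takes 1/10.
Khalida is living and takes 1/10.
Jamal is living and takes 1/5.
Fahad is living and takes 1/5.
Umar is living and takes 1/5.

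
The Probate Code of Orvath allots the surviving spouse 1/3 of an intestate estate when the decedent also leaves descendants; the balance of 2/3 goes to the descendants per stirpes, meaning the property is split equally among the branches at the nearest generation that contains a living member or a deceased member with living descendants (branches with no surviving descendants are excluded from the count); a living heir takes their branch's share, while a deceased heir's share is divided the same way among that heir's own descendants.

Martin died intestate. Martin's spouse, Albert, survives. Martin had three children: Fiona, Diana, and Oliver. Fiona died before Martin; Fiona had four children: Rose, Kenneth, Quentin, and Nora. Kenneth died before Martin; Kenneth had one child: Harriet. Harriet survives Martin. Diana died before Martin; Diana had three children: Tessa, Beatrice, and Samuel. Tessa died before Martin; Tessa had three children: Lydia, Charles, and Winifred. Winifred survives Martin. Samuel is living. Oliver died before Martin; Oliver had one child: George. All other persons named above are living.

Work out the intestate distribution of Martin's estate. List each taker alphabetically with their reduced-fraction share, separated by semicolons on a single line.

Albert, as surviving spouse, takes 1/3.
The remaining 2/3 passes to Martin's descendants per stirpes.
The 2/3 is divided into 3 equal shares of 2/9 among Fiona, Diana, Oliver.
Fiona predeceased; the 2/9 allotted to Fiona's branch passes to Fiona's issue by representation.
The 2/9 is divided into 4 equal shares of 1/18 among Rose, Kenneth, Quentin, Nora.
Rose is living and takes 1/18.
Kenneth predeceased; the 1/18 allotted to Kenneth's branch passes to Kenneth's issue by representation.
Harriet is the sole taker at this level and receives the full 1/18.
Quentin is living and takes 1/18.
Nora is living and takes 1/18.
Diana predeceased; the 2/9 allotted to Diana's branch passes to Diana's issue by representation.
The 2/9 is divided into 3 equal shares of 2/27 among Tessa, Beatrice, Samuel.
Tessa predeceased; the 2/27 allotted to Tessa's branch passes to Tessa's issue by representation.
The 2/27 is divided into 3 equal shares of 2/81 among Lydia, Charles, Winifred.
Lydia is living and takes 2/81.
Charles is living and takes 2/81.
Winifred is living and takes 2/81.
Beatrice is living and takes 2/27.
Samuel is living and takes 2/27.
Oliver predeceased; the 2/9 allotted to Oliver's branch passes to Oliver's issue by representation.
George is the sole taker at this level and receives the full 2/9.

Albert 1/3; Beatrice 2/27; Charles 2/81; George 2/9; Harriet 1/18; Lydia 2/81; Nora 1/18; Quentin 1/18; Rose 1/18; Samuel 2/27; Winifred 2/81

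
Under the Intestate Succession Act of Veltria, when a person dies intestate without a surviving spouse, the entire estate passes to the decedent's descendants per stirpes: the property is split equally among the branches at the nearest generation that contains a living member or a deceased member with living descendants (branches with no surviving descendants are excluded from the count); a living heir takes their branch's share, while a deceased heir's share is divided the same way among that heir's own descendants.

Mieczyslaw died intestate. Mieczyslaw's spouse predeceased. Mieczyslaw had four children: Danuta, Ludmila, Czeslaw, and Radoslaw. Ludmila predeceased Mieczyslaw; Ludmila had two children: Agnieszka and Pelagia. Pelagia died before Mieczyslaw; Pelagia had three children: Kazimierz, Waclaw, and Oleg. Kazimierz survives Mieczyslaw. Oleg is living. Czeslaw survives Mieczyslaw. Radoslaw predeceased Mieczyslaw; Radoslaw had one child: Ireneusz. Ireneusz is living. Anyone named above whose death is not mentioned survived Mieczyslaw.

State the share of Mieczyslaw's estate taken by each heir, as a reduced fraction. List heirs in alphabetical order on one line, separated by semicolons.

There is no surviving spouse, so the entire estate passes to Mieczyslaw's descendants per stirpes.
The estate is divided into 4 equal shares of 1/4 among Danuta, Ludmila, Czeslaw, Radoslaw.
Danuta is living and takes 1/4.
Ludmila predeceased; the 1/4 allotted to Ludmila's branch passes to Ludmila's issue by representation.
The 1/4 is divided into 2 equal shares of 1/8 among Agnieszka, Pelagia.
Agnieszka is living and takes 1/8.
Pelagia predeceased; the 1/8 allotted to Pelagia's branch passes to Pelagia's issue by representation.
The 1/8 is divided into 3 equal shares of 1/24 among Kazimierz, Waclaw, Oleg.
Kazimierz is living and takes 1/24.
Waclaw is living and takes 1/24.
Oleg is living and takes 1/24.
Czeslaw is living and takes 1/4.
Radoslaw predeceased; the 1/4 allotted to Radoslaw's branch passes to Radoslaw's issue by representation.
Ireneusz is the sole taker at this level and receives the full 1/4.

Agnieszka 1/8; Czeslaw 1/4; Danuta 1/4; Ireneusz 1/4; Kazimierz 1/24; Oleg 1/24; Waclaw 1/24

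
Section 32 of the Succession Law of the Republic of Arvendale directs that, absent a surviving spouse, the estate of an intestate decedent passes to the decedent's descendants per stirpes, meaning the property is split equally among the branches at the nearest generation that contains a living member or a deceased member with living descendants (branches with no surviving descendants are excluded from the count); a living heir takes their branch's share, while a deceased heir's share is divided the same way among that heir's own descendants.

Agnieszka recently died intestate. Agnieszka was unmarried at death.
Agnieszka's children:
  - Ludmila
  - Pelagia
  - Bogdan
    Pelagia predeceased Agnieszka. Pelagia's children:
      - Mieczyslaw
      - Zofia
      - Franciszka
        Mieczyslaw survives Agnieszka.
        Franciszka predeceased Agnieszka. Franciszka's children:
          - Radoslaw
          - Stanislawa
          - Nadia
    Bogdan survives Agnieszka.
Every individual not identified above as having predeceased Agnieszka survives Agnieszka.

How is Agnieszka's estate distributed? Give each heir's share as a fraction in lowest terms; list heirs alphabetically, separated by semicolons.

There is no surviving spouse, so the entire estate passes to Agnieszka's descendants per stirpes.
The estate is divided into 3 equal shares of 1/3 among Ludmila, Pelagia, Bogdan.
Ludmila is living and takes 1/3.
Pelagia predeceased; the 1/3 allotted to Pelagia's branch passes to Pelagia's issue by representation.
The 1/3 is divided into 3 equal shares of 1/9 among Mieczyslaw, Zofia, Franciszka.
Mieczyslaw is living and takes 1/9.
Zofia is living and takes 1/9.
Franciszka predeceased; the 1/9 allotted to Franciszka's branch passes to Franciszka's issue by representation.
The 1/9 is divided into 3 equal shares of 1/27 among Radoslaw, Stanislawa, Nadia.
Radoslaw is living and takes 1/27.
Stanislawa is living and takes 1/27.
Nadia is living and takes 1/27.
Bogdan is living and takes 1/3.

Bogdan 1/3; Ludmila 1/3; Mieczyslaw 1/9; Nadia 1/27; Radoslaw 1/27; Stanislawa 1/27; Zofia 1/9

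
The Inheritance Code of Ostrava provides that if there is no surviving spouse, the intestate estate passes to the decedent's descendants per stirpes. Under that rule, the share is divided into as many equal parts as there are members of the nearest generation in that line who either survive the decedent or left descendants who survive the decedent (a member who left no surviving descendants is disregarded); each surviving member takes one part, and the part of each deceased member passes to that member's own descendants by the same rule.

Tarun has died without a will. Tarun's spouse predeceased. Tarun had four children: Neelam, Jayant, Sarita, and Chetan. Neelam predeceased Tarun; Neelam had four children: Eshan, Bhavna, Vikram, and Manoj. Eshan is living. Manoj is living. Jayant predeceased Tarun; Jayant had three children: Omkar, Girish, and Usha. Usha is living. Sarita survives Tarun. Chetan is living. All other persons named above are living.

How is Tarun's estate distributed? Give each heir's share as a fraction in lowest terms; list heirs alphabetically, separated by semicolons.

Bhavna 1/16; Chetan 1/4; Eshan 1/16; Girish 1/12; Manoj 1/16; Omkar 1/12; Sarita 1/4; Usha 1/12; Vikram 1/16

There is no surviving spouse, so the entire estate passes to Tarun's descendants per stirpes.
The estate is divided into 4 equal shares of 1/4 among Neelam, Jayant, Sarita, Chetan.
Neelam predeceased; the 1/4 allotted to Neelam's branch passes to Neelam's issue by representation.
The 1/4 is divided into 4 equal shares of 1/16 among Eshan, Bhavna, Vikram, Manoj.
Eshan is living and takes 1/16.
Bhavna is living and takes 1/16.
Vikram is living and takes 1/16.
Manoj is living and takes 1/16.
Jayant predeceased; the 1/4 allotted to Jayant's branch passes to Jayant's issue by representation.
The 1/4 is divided into 3 equal shares of 1/12 among Omkar, Girish, Usha.
Omkar is living and takes 1/12.
Girish is living and takes 1/12.
Usha is living and takes 1/12.
Sarita is living and takes 1/4.
Chetan is living and takes 1/4.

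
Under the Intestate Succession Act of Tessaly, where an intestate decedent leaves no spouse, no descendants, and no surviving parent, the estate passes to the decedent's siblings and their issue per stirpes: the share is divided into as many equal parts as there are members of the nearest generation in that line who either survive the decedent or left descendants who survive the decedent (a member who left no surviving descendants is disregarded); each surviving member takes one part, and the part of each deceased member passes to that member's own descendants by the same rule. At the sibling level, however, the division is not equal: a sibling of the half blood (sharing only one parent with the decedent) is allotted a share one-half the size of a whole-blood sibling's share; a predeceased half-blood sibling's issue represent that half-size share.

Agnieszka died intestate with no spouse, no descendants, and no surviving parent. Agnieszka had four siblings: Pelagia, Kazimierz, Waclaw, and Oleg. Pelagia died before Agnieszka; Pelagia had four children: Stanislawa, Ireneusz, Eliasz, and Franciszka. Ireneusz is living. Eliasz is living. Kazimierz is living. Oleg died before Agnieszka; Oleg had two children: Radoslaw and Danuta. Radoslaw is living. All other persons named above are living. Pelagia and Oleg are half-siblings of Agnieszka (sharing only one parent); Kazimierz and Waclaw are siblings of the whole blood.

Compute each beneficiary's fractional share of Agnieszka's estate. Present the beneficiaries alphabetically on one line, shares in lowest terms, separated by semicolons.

No spouse, descendants, or parent survives, so the estate passes to Agnieszka's siblings per stirpes.
Half-blood siblings count for one-half the weight of whole-blood siblings at the initial division.
Dividing 1 in proportion to weights (total weight 3): Pelagia (weight 1/2) → 1/6; Kazimierz (weight 1) → 1/3; Waclaw (weight 1) → 1/3; Oleg (weight 1/2) → 1/6.
Pelagia predeceased; the 1/6 allotted to Pelagia's branch passes to Pelagia's issue by representation.
The 1/6 is divided into 4 equal shares of 1/24 among Stanislawa, Ireneusz, Eliasz, Franciszka.
Stanislawa is living and takes 1/24.
Ireneusz is living and takes 1/24.
Eliasz is living and takes 1/24.
Franciszka is living and takes 1/24.
Kazimierz is living and takes 1/3.
Waclaw is living and takes 1/3.
Oleg predeceased; the 1/6 allotted to Oleg's branch passes to Oleg's issue by representation.
The 1/6 is divided into 2 equal shares of 1/12 among Radoslaw, Danuta.
Radoslaw is living and takes 1/12.
Danuta is living and takes 1/12.

Danuta 1/12; Eliasz 1/24; Franciszka 1/24; Ireneusz 1/24; Kazimierz 1/3; Radoslaw 1/12; Stanislawa 1/24; Waclaw 1/3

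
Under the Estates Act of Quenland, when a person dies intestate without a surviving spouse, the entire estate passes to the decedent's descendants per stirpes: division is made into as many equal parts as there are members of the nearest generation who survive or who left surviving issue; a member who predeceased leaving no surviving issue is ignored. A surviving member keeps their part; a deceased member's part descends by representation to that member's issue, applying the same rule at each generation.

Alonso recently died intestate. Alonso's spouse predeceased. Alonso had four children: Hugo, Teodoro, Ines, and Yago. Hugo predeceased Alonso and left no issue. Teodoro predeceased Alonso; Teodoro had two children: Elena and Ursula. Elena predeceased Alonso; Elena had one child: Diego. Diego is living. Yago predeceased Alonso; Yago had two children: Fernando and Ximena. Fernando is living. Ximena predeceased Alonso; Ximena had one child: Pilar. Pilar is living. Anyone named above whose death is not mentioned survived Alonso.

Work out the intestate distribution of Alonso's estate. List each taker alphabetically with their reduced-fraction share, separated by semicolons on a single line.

There is no surviving spouse, so the entire estate passes to Alonso's descendants per stirpes.
Hugo left no surviving issue, so that branch lapses and is disregarded.
The estate is divided into 3 equal shares of 1/3 among Teodoro, Ines, Yago.
Teodoro predeceased; the 1/3 allotted to Teodoro's branch passes to Teodoro's issue by representation.
The 1/3 is divided into 2 equal shares of 1/6 among Elena, Ursula.
Elena predeceased; the 1/6 allotted to Elena's branch passes to Elena's issue by representation.
Diego is the sole taker at this level and receives the full 1/6.
Ursula is living and takes 1/6.
Ines is living and takes 1/3.
Yago predeceased; the 1/3 allotted to Yago's branch passes to Yago's issue by representation.
The 1/3 is divided into 2 equal shares of 1/6 among Fernando, Ximena.
Fernando is living and takes 1/6.
Ximena predeceased; the 1/6 allotted to Ximena's branch passes to Ximena's issue by representation.
Pilar is the sole taker at this level and receives the full 1/6.

Diego 1/6; Fernando 1/6; Ines 1/3; Pilar 1/6; Ursula 1/6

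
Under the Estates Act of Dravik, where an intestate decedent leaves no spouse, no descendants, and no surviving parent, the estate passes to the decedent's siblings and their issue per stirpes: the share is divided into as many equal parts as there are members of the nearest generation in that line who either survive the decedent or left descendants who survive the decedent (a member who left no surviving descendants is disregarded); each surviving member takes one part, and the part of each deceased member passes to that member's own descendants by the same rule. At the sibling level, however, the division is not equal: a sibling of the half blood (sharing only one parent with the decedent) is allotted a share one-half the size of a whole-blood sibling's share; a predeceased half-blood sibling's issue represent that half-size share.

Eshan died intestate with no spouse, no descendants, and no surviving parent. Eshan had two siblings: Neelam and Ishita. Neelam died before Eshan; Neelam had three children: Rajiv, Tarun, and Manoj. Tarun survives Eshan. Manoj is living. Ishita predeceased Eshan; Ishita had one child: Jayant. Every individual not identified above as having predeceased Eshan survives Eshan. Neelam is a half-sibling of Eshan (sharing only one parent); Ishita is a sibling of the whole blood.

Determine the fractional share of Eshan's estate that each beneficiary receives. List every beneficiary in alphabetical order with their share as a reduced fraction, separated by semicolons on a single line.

Jayant 2/3; Manoj 1/9; Rajiv 1/9; Tarun 1/9

No spouse, descendants, or parent survives, so the estate passes to Eshan's siblings per stirpes.
Half-blood siblings count for one-half the weight of whole-blood siblings at the initial division.
Dividing 1 in proportion to weights (total weight 3/2): Neelam (weight 1/2) → 1/3; Ishita (weight 1) → 2/3.
Neelam predeceased; the 1/3 allotted to Neelam's branch passes to Neelam's issue by representation.
The 1/3 is divided into 3 equal shares of 1/9 among Rajiv, Tarun, Manoj.
Rajiv is living and takes 1/9.
Tarun is living and takes 1/9.
Manoj is living and takes 1/9.
Ishita predeceased; the 2/3 allotted to Ishita's branch passes to Ishita's issue by representation.
Jayant is the sole taker at this level and receives the full 2/3.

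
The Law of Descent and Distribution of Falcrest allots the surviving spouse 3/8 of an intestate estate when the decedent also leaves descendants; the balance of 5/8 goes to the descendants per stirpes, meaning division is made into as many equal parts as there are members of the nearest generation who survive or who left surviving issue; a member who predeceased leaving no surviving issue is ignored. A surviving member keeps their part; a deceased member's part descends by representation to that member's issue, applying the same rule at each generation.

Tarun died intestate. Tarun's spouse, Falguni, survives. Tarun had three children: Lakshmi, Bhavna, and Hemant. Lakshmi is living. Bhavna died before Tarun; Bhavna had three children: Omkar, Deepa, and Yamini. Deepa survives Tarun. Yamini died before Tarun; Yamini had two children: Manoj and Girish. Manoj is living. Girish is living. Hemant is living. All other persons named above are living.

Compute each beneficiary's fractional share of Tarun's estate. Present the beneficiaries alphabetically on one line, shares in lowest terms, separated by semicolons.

Deepa 5/72; Falguni 3/8; Girish 5/144; Hemant 5/24; Lakshmi 5/24; Manoj 5/144; Omkar 5/72

Falguni, as surviving spouse, takes 3/8.
The remaining 5/8 passes to Tarun's descendants per stirpes.
The 5/8 is divided into 3 equal shares of 5/24 among Lakshmi, Bhavna, Hemant.
Lakshmi is living and takes 5/24.
Bhavna predeceased; the 5/24 allotted to Bhavna's branch passes to Bhavna's issue by representation.
The 5/24 is divided into 3 equal shares of 5/72 among Omkar, Deepa, Yamini.
Omkar is living and takes 5/72.
Deepa is living and takes 5/72.
Yamini predeceased; the 5/72 allotted to Yamini's branch passes to Yamini's issue by representation.
The 5/72 is divided into 2 equal shares of 5/144 among Manoj, Girish.
Manoj is living and takes 5/144.
Girish is living and takes 5/144.
Hemant is living and takes 5/24.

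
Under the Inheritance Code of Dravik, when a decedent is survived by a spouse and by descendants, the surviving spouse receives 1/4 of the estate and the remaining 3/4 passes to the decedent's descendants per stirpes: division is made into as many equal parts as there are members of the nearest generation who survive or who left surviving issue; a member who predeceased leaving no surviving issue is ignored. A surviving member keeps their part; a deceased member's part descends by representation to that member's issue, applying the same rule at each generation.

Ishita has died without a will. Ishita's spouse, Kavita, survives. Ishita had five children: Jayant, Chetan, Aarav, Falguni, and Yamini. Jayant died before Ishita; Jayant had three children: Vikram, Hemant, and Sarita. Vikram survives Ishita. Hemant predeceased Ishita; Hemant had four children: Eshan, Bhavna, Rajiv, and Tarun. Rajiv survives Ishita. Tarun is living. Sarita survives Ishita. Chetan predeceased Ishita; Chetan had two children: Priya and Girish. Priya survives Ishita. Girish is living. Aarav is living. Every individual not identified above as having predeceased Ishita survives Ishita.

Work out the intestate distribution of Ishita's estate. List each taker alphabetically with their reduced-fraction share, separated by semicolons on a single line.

Aarav 3/20; Bhavna 1/80; Eshan 1/80; Falguni 3/20; Girish 3/40; Kavita 1/4; Priya 3/40; Rajiv 1/80; Sarita 1/20; Tarun 1/80; Vikram 1/20; Yamini 3/20

Kavita, as surviving spouse, takes 1/4.
The remaining 3/4 passes to Ishita's descendants per stirpes.
The 3/4 is divided into 5 equal shares of 3/20 among Jayant, Chetan, Aarav, Falguni, Yamini.
Jayant predeceased; the 3/20 allotted to Jayant's branch passes to Jayant's issue by representation.
The 3/20 is divided into 3 equal shares of 1/20 among Vikram, Hemant, Sarita.
Vikram is living and takes 1/20.
Hemant predeceased; the 1/20 allotted to Hemant's branch passes to Hemant's issue by representation.
The 1/20 is divided into 4 equal shares of 1/80 among Eshan, Bhavna, Rajiv, Tarun.
Eshan is living and takes 1/80.
Bhavna is living and takes 1/80.
Rajiv is living and takes 1/80.
Tarun is living and takes 1/80.
Sarita is living and takes 1/20.
Chetan predeceased; the 3/20 allotted to Chetan's branch passes to Chetan's issue by representation.
The 3/20 is divided into 2 equal shares of 3/40 among Priya, Girish.
Priya is living and takes 3/40.
Girish is living and takes 3/40.
Aarav is living and takes 3/20.
Falguni is living and takes 3/20.
Yamini is living and takes 3/20.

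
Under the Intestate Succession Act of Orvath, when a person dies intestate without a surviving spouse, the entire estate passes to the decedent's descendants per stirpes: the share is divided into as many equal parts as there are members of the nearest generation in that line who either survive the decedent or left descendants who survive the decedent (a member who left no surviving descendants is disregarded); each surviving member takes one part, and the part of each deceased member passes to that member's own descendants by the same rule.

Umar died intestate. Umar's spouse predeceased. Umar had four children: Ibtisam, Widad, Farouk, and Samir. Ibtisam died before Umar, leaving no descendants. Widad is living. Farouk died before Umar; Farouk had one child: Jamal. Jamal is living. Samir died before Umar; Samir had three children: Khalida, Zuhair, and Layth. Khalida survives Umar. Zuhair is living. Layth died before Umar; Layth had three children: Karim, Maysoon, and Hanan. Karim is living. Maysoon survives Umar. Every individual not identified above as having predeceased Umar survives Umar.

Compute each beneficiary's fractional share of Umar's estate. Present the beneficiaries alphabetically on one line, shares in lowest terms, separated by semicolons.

Hanan 1/27; Jamal 1/3; Karim 1/27; Khalida 1/9; Maysoon 1/27; Widad 1/3; Zuhair 1/9

There is no surviving spouse, so the entire estate passes to Umar's descendants per stirpes.
Ibtisam left no surviving issue, so that branch lapses and is disregarded.
The estate is divided into 3 equal shares of 1/3 among Widad, Farouk, Samir.
Widad is living and takes 1/3.
Farouk predeceased; the 1/3 allotted to Farouk's branch passes to Farouk's issue by representation.
Jamal is the sole taker at this level and receives the full 1/3.
Samir predeceased; the 1/3 allotted to Samir's branch passes to Samir's issue by representation.
The 1/3 is divided into 3 equal shares of 1/9 among Khalida, Zuhair, Layth.
Khalida is living and takes 1/9.
Zuhair is living and takes 1/9.
Layth predeceased; the 1/9 allotted to Layth's branch passes to Layth's issue by representation.
The 1/9 is divided into 3 equal shares of 1/27 among Karim, Maysoon, Hanan.
Karim is living and takes 1/27.
Maysoon is living and takes 1/27.
Hanan is living and takes 1/27.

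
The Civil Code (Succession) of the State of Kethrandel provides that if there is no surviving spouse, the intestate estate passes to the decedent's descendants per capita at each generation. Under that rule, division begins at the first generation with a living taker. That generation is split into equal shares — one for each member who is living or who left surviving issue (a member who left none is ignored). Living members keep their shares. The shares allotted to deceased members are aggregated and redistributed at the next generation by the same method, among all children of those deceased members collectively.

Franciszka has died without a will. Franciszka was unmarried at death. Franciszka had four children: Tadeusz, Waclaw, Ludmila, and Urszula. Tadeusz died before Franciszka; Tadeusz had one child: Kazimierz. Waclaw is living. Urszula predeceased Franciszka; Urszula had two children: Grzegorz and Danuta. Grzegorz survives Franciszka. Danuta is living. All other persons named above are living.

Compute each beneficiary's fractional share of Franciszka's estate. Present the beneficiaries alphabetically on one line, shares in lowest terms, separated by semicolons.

There is no surviving spouse, so the entire estate passes to Franciszka's descendants per capita at each generation.
At generation 1 (Tadeusz, Waclaw, Ludmila, Urszula) there are 4 shares of (1)/4 = 1/4 each.
Living: Waclaw and Ludmila — each takes 1/4.
Deceased: Tadeusz and Urszula. Their combined 1/2 is pooled and carried to generation 2.
At generation 2 (Kazimierz, Grzegorz, Danuta) there are 3 shares of (1/2)/3 = 1/6 each.
Living: Kazimierz, Grzegorz, and Danuta — each takes 1/6.

Danuta 1/6; Grzegorz 1/6; Kazimierz 1/6; Ludmila 1/4; Waclaw 1/4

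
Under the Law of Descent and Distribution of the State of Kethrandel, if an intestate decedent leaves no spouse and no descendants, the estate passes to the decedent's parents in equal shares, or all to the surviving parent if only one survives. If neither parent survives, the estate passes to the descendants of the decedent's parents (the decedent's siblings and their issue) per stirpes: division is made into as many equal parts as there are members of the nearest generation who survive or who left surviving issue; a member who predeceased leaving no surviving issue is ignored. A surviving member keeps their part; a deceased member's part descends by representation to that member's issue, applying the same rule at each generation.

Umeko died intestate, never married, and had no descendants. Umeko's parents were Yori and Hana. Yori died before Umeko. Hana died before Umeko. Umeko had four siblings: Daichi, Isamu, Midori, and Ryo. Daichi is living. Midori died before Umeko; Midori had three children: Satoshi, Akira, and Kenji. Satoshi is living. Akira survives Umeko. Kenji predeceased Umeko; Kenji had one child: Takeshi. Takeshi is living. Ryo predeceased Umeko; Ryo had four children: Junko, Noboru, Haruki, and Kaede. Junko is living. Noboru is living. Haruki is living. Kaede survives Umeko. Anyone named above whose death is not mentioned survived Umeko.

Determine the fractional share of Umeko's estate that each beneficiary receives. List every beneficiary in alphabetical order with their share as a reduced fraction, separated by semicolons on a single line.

Akira 1/12; Daichi 1/4; Haruki 1/16; Isamu 1/4; Junko 1/16; Kaede 1/16; Noboru 1/16; Satoshi 1/12; Takeshi 1/12

Neither parent survives and there are no descendants, so the estate passes to Umeko's siblings and their issue per stirpes.
The estate is divided into 4 equal shares of 1/4 among Daichi, Isamu, Midori, Ryo.
Daichi is living and takes 1/4.
Isamu is living and takes 1/4.
Midori predeceased; the 1/4 allotted to Midori's branch passes to Midori's issue by representation.
The 1/4 is divided into 3 equal shares of 1/12 among Satoshi, Akira, Kenji.
Satoshi is living and takes 1/12.
Akira is living and takes 1/12.
Kenji predeceased; the 1/12 allotted to Kenji's branch passes to Kenji's issue by representation.
Takeshi is the sole taker at this level and receives the full 1/12.
Ryo predeceased; the 1/4 allotted to Ryo's branch passes to Ryo's issue by representation.
The 1/4 is divided into 4 equal shares of 1/16 among Junko, Noboru, Haruki, Kaede.
Junko is living and takes 1/16.
Noboru is living and takes 1/16.
Haruki is living and takes 1/16.
Kaede is living and takes 1/16.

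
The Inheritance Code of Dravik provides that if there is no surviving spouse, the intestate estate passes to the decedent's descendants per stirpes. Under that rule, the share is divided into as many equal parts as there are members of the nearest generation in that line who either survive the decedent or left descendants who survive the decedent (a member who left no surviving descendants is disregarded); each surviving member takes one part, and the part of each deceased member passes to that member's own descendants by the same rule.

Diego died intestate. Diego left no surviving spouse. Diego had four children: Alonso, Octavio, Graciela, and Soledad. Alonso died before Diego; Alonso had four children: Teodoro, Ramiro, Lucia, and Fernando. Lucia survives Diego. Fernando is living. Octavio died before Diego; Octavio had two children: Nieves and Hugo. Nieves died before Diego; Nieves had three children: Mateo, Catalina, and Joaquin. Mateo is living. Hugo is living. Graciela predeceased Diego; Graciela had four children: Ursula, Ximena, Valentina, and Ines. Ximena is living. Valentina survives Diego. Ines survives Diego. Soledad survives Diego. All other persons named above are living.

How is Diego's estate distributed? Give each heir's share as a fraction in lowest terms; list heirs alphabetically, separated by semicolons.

There is no surviving spouse, so the entire estate passes to Diego's descendants per stirpes.
The estate is divided into 4 equal shares of 1/4 among Alonso, Octavio, Graciela, Soledad.
Alonso predeceased; the 1/4 allotted to Alonso's branch passes to Alonso's issue by representation.
The 1/4 is divided into 4 equal shares of 1/16 among Teodoro, Ramiro, Lucia, Fernando.
Teodoro is living and takes 1/16.
Ramiro is living and takes 1/16.
Lucia is living and takes 1/16.
Fernando is living and takes 1/16.
Octavio predeceased; the 1/4 allotted to Octavio's branch passes to Octavio's issue by representation.
The 1/4 is divided into 2 equal shares of 1/8 among Nieves, Hugo.
Nieves predeceased; the 1/8 allotted to Nieves's branch passes to Nieves's issue by representation.
The 1/8 is divided into 3 equal shares of 1/24 among Mateo, Catalina, Joaquin.
Mateo is living and takes 1/24.
Catalina is living and takes 1/24.
Joaquin is living and takes 1/24.
Hugo is living and takes 1/8.
Graciela predeceased; the 1/4 allotted to Graciela's branch passes to Graciela's issue by representation.
The 1/4 is divided into 4 equal shares of 1/16 among Ursula, Ximena, Valentina, Ines.
Ursula is living and takes 1/16.
Ximena is living and takes 1/16.
Valentina is living and takes 1/16.
Ines is living and takes 1/16.
Soledad is living and takes 1/4.

Catalina 1/24; Fernando 1/16; Hugo 1/8; Ines 1/16; Joaquin 1/24; Lucia 1/16; Mateo 1/24; Ramiro 1/16; Soledad 1/4; Teodoro 1/16; Ursula 1/16; Valentina 1/16; Ximena 1/16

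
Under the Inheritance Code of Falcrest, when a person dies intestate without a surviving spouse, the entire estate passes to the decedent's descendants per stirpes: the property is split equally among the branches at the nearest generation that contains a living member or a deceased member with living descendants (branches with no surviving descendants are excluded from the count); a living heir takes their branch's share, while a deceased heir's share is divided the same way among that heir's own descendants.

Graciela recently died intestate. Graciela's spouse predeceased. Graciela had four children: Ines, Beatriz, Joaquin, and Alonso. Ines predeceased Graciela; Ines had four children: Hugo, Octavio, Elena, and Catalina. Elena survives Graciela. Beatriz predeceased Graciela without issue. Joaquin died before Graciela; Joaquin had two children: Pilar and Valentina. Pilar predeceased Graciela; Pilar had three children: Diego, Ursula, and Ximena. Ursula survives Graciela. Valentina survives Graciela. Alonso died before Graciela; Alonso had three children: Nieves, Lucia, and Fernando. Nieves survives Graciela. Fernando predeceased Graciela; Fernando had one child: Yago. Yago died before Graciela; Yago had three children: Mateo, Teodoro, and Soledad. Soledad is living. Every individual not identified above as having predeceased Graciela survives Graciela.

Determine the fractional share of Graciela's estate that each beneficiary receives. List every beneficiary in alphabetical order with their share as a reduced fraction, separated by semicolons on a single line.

There is no surviving spouse, so the entire estate passes to Graciela's descendants per stirpes.
Beatriz left no surviving issue, so that branch lapses and is disregarded.
The estate is divided into 3 equal shares of 1/3 among Ines, Joaquin, Alonso.
Ines predeceased; the 1/3 allotted to Ines's branch passes to Ines's issue by representation.
The 1/3 is divided into 4 equal shares of 1/12 among Hugo, Octavio, Elena, Catalina.
Hugo is living and takes 1/12.
Octavio is living and takes 1/12.
Elena is living and takes 1/12.
Catalina is living and takes 1/12.
Joaquin predeceased; the 1/3 allotted to Joaquin's branch passes to Joaquin's issue by representation.
The 1/3 is divided into 2 equal shares of 1/6 among Pilar, Valentina.
Pilar predeceased; the 1/6 allotted to Pilar's branch passes to Pilar's issue by representation.
The 1/6 is divided into 3 equal shares of 1/18 among Diego, Ursula, Ximena.
Diego is living and takes 1/18.
Ursula is living and takes 1/18.
Ximena is living and takes 1/18.
Valentina is living and takes 1/6.
Alonso predeceased; the 1/3 allotted to Alonso's branch passes to Alonso's issue by representation.
The 1/3 is divided into 3 equal shares of 1/9 among Nieves, Lucia, Fernando.
Nieves is living and takes 1/9.
Lucia is living and takes 1/9.
Fernando predeceased; the 1/9 allotted to Fernando's branch passes to Fernando's issue by representation.
Yago's line is the sole branch at this level, so the full 1/9 passes to Yago's issue by representation.
The 1/9 is divided into 3 equal shares of 1/27 among Mateo, Teodoro, Soledad.
Mateo is living and takes 1/27.
Teodoro is living and takes 1/27.
Soledad is living and takes 1/27.

Catalina 1/12; Diego 1/18; Elena 1/12; Hugo 1/12; Lucia 1/9; Mateo 1/27; Nieves 1/9; Octavio 1/12; Soledad 1/27; Teodoro 1/27; Ursula 1/18; Valentina 1/6; Ximena 1/18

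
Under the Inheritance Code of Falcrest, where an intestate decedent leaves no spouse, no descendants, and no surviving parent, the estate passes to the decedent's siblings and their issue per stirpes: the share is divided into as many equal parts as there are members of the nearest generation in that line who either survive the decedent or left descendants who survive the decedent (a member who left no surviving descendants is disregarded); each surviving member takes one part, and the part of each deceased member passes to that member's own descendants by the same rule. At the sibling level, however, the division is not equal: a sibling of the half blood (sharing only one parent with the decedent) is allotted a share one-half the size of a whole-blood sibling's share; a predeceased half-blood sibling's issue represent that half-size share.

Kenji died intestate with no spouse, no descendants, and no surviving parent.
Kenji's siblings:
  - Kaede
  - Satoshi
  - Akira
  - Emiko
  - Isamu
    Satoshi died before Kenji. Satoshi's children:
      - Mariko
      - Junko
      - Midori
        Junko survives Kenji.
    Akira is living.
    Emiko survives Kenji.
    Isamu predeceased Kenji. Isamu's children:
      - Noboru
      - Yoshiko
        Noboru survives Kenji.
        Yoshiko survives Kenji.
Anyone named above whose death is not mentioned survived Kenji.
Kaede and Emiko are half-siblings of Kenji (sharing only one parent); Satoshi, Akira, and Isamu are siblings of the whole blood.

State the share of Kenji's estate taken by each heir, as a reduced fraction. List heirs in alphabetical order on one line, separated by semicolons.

Akira 1/4; Emiko 1/8; Junko 1/12; Kaede 1/8; Mariko 1/12; Midori 1/12; Noboru 1/8; Yoshiko 1/8

No spouse, descendants, or parent survives, so the estate passes to Kenji's siblings per stirpes.
Half-blood siblings count for one-half the weight of whole-blood siblings at the initial division.
Dividing 1 in proportion to weights (total weight 4): Kaede (weight 1/2) → 1/8; Satoshi (weight 1) → 1/4; Akira (weight 1) → 1/4; Emiko (weight 1/2) → 1/8; Isamu (weight 1) → 1/4.
Kaede is living and takes 1/8.
Satoshi predeceased; the 1/4 allotted to Satoshi's branch passes to Satoshi's issue by representation.
The 1/4 is divided into 3 equal shares of 1/12 among Mariko, Junko, Midori.
Mariko is living and takes 1/12.
Junko is living and takes 1/12.
Midori is living and takes 1/12.
Akira is living and takes 1/4.
Emiko is living and takes 1/8.
Isamu predeceased; the 1/4 allotted to Isamu's branch passes to Isamu's issue by representation.
The 1/4 is divided into 2 equal shares of 1/8 among Noboru, Yoshiko.
Noboru is living and takes 1/8.
Yoshiko is living and takes 1/8.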